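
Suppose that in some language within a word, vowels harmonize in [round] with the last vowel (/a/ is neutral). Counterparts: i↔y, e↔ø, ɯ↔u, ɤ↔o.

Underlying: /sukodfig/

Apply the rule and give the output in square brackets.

[sɯkɤdfig]

/u/ harmonizes with /i/ ([-round]) → [ɯ]
/o/ harmonizes with /i/ ([-round]) → [ɤ]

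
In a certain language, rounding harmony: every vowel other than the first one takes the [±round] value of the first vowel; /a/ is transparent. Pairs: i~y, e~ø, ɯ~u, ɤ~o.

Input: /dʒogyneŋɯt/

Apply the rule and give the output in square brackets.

/e/ harmonizes with /o/ ([+round]) → [ø]
/ɯ/ harmonizes with /o/ ([+round]) → [u]

[dʒogynøŋut]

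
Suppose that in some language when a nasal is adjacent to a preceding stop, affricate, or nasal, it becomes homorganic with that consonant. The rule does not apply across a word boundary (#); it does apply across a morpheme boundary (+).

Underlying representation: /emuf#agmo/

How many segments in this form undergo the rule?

1

/m/ after /g/ (velar) → [ŋ]
1 segment changes.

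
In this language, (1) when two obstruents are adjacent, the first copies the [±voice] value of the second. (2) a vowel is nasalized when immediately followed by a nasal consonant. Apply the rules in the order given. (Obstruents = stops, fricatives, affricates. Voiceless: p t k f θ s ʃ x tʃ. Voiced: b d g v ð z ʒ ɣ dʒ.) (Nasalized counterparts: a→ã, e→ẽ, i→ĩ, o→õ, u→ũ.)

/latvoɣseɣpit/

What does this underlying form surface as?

[ladvoxsexpit]

Rule 1: /t/ before /v/ (voiced) → [d]
Rule 1: /ɣ/ before /s/ (voiceless) → [x]
Rule 1: /ɣ/ before /p/ (voiceless) → [x]
After rule 1: ladvoxsexpit
Rule 2: no segment meets the rule's conditions; no change.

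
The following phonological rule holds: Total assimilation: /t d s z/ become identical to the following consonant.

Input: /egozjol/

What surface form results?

[egojjol]

/z/ before /j/ → [j] (total assimilation)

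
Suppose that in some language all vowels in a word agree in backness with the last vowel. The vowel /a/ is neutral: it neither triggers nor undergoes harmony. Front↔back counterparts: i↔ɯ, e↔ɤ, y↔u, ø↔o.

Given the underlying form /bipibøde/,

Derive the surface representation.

no segment meets the rule's conditions; no change.

[bipibøde]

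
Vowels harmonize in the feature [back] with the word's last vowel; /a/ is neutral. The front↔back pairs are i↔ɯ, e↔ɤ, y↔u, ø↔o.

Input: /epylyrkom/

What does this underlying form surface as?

/e/ harmonizes with /o/ ([+back]) → [ɤ]
/y/ harmonizes with /o/ ([+back]) → [u]
/y/ harmonizes with /o/ ([+back]) → [u]

[ɤpulurkom]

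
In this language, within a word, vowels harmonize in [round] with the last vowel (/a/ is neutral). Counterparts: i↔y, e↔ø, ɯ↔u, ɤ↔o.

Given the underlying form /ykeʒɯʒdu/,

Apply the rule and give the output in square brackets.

[ykøʒuʒdu]

/e/ harmonizes with /u/ ([+round]) → [ø]
/ɯ/ harmonizes with /u/ ([+round]) → [u]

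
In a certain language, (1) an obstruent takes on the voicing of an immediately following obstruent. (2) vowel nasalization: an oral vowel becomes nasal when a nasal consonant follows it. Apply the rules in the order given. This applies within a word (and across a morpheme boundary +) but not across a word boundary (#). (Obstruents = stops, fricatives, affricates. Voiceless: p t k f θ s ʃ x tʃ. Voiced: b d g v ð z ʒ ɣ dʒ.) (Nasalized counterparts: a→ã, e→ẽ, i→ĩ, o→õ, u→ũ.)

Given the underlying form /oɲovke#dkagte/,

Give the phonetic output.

Rule 1: /v/ before /k/ (voiceless) → [f]
Rule 1: /d/ before /k/ (voiceless) → [t]
Rule 1: /g/ before /t/ (voiceless) → [k]
After rule 1: oɲofke#tkakte
Rule 2: /o/ before nasal /ɲ/ → [õ]

[õɲofke#tkakte]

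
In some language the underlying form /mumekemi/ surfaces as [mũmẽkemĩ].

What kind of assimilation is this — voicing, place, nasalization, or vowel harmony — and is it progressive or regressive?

nasalization, progressive

/u/→[ũ] /e/→[ẽ] /i/→[ĩ].
Each target copies a feature from the preceding segment, so the direction is progressive.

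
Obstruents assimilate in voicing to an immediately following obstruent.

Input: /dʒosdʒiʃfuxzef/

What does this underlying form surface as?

/s/ before /dʒ/ (voiced) → [z]
/x/ before /z/ (voiced) → [ɣ]

[dʒozdʒiʃfuɣzef]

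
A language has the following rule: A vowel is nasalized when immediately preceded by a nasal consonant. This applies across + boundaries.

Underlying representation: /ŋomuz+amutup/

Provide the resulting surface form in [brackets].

[ŋõmũz+amũtup]

/o/ after nasal /ŋ/ → [õ]
/u/ after nasal /m/ → [ũ]
/u/ after nasal /m/ → [ũ]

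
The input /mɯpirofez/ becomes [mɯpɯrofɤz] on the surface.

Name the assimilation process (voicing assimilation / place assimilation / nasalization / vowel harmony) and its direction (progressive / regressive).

/i/→[ɯ] /e/→[ɤ].
Vowels agree with the first vowel, so the harmony is progressive.

vowel harmony, progressive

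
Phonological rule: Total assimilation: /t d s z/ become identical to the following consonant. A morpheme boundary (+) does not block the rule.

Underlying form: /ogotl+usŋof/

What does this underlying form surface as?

[ogoll+uŋŋof]

/t/ before /l/ → [l] (total assimilation)
/s/ before /ŋ/ → [ŋ] (total assimilation)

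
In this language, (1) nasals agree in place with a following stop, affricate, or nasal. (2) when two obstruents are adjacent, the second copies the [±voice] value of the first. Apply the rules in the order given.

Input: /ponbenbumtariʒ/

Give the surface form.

Rule 1: /n/ before /b/ (labial) → [m]
Rule 1: /n/ before /b/ (labial) → [m]
Rule 1: /m/ before /t/ (alveolar) → [n]
After rule 1: pombembuntariʒ
Rule 2: no segment meets the rule's conditions; no change.

[pombembuntariʒ]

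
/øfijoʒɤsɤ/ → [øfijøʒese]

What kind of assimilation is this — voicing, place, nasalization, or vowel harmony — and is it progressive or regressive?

/o/→[ø] /ɤ/→[e] /ɤ/→[e].
Vowels agree with the first vowel, so the harmony is progressive.

vowel harmony, progressive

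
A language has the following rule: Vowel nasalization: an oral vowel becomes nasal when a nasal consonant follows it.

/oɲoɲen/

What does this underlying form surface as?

[õɲõɲẽn]

/o/ before nasal /ɲ/ → [õ]
/o/ before nasal /ɲ/ → [õ]
/e/ before nasal /n/ → [ẽ]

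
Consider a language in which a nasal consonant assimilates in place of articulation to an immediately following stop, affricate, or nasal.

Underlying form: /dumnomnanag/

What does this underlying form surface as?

[dunnonnanag]

/m/ before /n/ (alveolar) → [n]
/m/ before /n/ (alveolar) → [n]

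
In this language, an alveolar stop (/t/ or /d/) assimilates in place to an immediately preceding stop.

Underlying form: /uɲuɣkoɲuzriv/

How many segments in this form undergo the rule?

0

No segment meets the rule's conditions.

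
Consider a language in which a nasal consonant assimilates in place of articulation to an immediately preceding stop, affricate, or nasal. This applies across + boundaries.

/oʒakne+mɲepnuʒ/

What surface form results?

/n/ after /k/ (velar) → [ŋ]
/ɲ/ after /m/ (labial) → [m]
/n/ after /p/ (labial) → [m]

[oʒakŋe+mmepmuʒ]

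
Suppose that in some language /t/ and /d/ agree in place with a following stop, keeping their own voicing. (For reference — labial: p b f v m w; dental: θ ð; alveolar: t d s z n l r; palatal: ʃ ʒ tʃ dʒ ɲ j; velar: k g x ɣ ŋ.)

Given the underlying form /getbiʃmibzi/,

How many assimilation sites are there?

1

/t/ before /b/ (labial) → [p]
1 segment changes.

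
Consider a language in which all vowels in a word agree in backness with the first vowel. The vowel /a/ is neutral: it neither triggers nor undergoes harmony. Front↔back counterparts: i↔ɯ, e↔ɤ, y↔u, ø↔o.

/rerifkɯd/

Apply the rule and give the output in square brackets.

/ɯ/ harmonizes with /e/ ([-back]) → [i]

[rerifkid]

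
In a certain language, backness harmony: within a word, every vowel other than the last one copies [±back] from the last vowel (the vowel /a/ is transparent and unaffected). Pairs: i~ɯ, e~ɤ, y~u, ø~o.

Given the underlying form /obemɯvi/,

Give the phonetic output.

/o/ harmonizes with /i/ ([-back]) → [ø]
/ɯ/ harmonizes with /i/ ([-back]) → [i]

[øbemivi]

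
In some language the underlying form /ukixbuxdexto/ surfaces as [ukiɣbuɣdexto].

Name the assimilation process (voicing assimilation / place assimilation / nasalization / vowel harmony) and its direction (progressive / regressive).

/x/→[ɣ] /x/→[ɣ].
Each target copies a feature from the following segment, so the direction is regressive.

voicing assimilation, regressive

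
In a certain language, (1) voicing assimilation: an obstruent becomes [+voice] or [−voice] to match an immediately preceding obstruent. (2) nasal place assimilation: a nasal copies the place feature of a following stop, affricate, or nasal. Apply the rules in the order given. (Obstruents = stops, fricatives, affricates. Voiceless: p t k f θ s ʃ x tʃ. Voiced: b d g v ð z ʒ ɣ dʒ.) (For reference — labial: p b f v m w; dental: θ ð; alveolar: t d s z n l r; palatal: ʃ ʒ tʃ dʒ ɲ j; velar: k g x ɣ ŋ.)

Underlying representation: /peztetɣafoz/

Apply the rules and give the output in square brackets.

Rule 1: /t/ after /z/ (voiced) → [d]
Rule 1: /ɣ/ after /t/ (voiceless) → [x]
After rule 1: pezdetxafoz
Rule 2: no segment meets the rule's conditions; no change.

[pezdetxafoz]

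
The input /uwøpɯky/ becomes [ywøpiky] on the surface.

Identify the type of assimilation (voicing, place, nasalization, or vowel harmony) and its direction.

/u/→[y] /ɯ/→[i].
Vowels agree with the last vowel, so the harmony is regressive.

vowel harmony, regressive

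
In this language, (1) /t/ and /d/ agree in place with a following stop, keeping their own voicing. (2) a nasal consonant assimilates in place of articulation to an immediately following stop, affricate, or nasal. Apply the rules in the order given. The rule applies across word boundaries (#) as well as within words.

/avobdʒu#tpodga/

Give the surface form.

[avobdʒu#ppogga]

Rule 1: /t/ before /p/ (labial) → [p]
Rule 1: /d/ before /g/ (velar) → [g]
After rule 1: avobdʒu#ppogga
Rule 2: no segment meets the rule's conditions; no change.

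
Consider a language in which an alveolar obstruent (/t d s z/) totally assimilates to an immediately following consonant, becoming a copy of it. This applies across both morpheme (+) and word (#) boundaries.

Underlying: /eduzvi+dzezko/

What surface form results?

[eduvvi+zzekko]

/z/ before /v/ → [v] (total assimilation)
/d/ before /z/ → [z] (total assimilation)
/z/ before /k/ → [k] (total assimilation)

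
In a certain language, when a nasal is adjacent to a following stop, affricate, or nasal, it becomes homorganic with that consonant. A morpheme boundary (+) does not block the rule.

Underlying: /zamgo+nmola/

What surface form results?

/m/ before /g/ (velar) → [ŋ]
/n/ before /m/ (labial) → [m]

[zaŋgo+mmola]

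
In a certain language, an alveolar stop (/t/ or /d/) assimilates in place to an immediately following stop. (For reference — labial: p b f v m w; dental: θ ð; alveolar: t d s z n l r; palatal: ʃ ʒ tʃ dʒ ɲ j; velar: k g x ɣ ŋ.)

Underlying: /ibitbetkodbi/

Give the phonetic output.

[ibipbekkobbi]

/t/ before /b/ (labial) → [p]
/t/ before /k/ (velar) → [k]
/d/ before /b/ (labial) → [b]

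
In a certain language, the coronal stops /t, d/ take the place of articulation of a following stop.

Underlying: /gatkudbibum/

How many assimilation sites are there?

/t/ before /k/ (velar) → [k]
/d/ before /b/ (labial) → [b]
2 segments change.

2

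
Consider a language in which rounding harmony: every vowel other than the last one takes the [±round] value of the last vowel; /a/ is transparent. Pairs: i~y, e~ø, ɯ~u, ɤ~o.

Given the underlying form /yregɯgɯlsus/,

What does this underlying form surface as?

[yrøgugulsus]

/e/ harmonizes with /u/ ([+round]) → [ø]
/ɯ/ harmonizes with /u/ ([+round]) → [u]
/ɯ/ harmonizes with /u/ ([+round]) → [u]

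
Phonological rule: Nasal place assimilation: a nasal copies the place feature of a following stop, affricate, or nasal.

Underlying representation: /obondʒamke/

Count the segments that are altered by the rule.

/n/ before /dʒ/ (palatal) → [ɲ]
/m/ before /k/ (velar) → [ŋ]
2 segments change.

2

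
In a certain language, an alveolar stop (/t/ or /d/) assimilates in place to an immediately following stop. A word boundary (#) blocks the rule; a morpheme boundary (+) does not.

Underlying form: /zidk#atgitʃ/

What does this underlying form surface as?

[zigk#akgitʃ]

/d/ before /k/ (velar) → [g]
/t/ before /g/ (velar) → [k]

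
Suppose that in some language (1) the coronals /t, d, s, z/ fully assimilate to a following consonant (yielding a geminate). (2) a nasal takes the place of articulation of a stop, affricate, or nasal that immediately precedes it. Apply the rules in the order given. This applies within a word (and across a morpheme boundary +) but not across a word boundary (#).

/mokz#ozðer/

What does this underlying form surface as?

Rule 1: /z/ before /ð/ → [ð] (total assimilation)
After rule 1: mokz#oððer
Rule 2: no segment meets the rule's conditions; no change.

[mokz#oððer]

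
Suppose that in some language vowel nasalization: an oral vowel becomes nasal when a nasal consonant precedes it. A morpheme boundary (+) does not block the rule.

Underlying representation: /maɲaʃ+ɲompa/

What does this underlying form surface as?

/a/ after nasal /m/ → [ã]
/a/ after nasal /ɲ/ → [ã]
/o/ after nasal /ɲ/ → [õ]

[mãɲãʃ+ɲõmpa]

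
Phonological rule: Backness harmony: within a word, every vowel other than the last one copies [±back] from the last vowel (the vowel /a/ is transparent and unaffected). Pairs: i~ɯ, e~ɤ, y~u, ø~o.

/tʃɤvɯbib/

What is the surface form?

[tʃevibib]

/ɤ/ harmonizes with /i/ ([-back]) → [e]
/ɯ/ harmonizes with /i/ ([-back]) → [i]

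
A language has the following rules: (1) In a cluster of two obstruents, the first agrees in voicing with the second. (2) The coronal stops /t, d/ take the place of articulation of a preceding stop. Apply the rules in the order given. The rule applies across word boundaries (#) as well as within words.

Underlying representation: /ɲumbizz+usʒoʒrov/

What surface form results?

Rule 1: /s/ before /ʒ/ (voiced) → [z]
After rule 1: ɲumbizz+uzʒoʒrov
Rule 2: no segment meets the rule's conditions; no change.

[ɲumbizz+uzʒoʒrov]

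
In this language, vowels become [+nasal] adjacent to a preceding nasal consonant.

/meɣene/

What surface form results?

[mẽɣenẽ]

/e/ after nasal /m/ → [ẽ]
/e/ after nasal /n/ → [ẽ]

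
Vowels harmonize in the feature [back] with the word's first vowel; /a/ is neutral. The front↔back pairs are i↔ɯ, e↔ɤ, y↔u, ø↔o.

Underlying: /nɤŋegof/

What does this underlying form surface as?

[nɤŋɤgof]

/e/ harmonizes with /ɤ/ ([+back]) → [ɤ]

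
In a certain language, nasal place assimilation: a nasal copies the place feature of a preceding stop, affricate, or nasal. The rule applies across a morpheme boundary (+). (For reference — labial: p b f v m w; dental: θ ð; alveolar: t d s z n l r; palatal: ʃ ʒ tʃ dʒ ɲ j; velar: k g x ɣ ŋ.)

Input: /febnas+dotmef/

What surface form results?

[febmas+dotnef]

/n/ after /b/ (labial) → [m]
/m/ after /t/ (alveolar) → [n]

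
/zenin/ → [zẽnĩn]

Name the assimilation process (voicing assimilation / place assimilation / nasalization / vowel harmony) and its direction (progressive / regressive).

nasalization, regressive

/e/→[ẽ] /i/→[ĩ].
Each target copies a feature from the following segment, so the direction is regressive.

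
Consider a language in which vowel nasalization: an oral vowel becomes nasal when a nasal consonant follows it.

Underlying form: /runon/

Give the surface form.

/u/ before nasal /n/ → [ũ]
/o/ before nasal /n/ → [õ]

[rũnõn]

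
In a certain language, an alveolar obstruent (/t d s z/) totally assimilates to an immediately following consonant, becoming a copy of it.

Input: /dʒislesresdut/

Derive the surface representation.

[dʒillerreddut]

/s/ before /l/ → [l] (total assimilation)
/s/ before /r/ → [r] (total assimilation)
/s/ before /d/ → [d] (total assimilation)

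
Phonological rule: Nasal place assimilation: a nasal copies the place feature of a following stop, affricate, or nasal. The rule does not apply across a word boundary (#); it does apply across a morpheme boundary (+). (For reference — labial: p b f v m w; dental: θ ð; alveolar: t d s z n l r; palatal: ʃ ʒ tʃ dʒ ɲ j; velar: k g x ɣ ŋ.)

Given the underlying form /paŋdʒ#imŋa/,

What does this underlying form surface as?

[paɲdʒ#iŋŋa]

/ŋ/ before /dʒ/ (palatal) → [ɲ]
/m/ before /ŋ/ (velar) → [ŋ]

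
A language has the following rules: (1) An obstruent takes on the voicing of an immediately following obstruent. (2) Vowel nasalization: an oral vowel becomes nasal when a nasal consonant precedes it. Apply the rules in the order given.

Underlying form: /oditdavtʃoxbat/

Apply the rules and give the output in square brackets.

Rule 1: /t/ before /d/ (voiced) → [d]
Rule 1: /v/ before /tʃ/ (voiceless) → [f]
Rule 1: /x/ before /b/ (voiced) → [ɣ]
After rule 1: odiddaftʃoɣbat
Rule 2: no segment meets the rule's conditions; no change.

[odiddaftʃoɣbat]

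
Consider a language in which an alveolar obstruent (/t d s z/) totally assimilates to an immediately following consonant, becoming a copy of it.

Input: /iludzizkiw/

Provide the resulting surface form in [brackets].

[iluzzikkiw]

/d/ before /z/ → [z] (total assimilation)
/z/ before /k/ → [k] (total assimilation)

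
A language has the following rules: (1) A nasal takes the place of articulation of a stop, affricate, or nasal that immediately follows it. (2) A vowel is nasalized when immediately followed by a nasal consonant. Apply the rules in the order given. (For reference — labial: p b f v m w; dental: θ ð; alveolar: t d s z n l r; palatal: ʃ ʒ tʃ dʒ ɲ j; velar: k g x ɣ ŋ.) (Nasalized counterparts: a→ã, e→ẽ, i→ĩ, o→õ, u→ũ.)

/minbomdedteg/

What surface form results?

Rule 1: /n/ before /b/ (labial) → [m]
Rule 1: /m/ before /d/ (alveolar) → [n]
After rule 1: mimbondedteg
Rule 2: /i/ before nasal /m/ → [ĩ]
Rule 2: /o/ before nasal /n/ → [õ]

[mĩmbõndedteg]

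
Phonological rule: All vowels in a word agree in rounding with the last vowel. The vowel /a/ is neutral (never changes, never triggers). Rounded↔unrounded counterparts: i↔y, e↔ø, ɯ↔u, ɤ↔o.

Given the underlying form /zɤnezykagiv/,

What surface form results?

/y/ harmonizes with /i/ ([-round]) → [i]

[zɤnezikagiv]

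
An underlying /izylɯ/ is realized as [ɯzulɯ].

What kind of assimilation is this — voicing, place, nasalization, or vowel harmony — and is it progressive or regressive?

vowel harmony, regressive

/i/→[ɯ] /y/→[u].
Vowels agree with the last vowel, so the harmony is regressive.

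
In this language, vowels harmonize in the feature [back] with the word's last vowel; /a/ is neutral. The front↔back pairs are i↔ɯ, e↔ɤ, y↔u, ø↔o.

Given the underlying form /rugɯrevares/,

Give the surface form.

[rygirevares]

/u/ harmonizes with /e/ ([-back]) → [y]
/ɯ/ harmonizes with /e/ ([-back]) → [i]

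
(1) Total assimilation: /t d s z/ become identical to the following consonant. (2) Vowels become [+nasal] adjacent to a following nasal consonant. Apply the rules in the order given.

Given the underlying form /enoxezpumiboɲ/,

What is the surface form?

[ẽnoxeppũmibõɲ]

Rule 1: /z/ before /p/ → [p] (total assimilation)
After rule 1: enoxeppumiboɲ
Rule 2: /e/ before nasal /n/ → [ẽ]
Rule 2: /u/ before nasal /m/ → [ũ]
Rule 2: /o/ before nasal /ɲ/ → [õ]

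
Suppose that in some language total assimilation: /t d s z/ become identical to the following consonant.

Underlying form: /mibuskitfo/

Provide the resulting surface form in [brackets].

/s/ before /k/ → [k] (total assimilation)
/t/ before /f/ → [f] (total assimilation)

[mibukkiffo]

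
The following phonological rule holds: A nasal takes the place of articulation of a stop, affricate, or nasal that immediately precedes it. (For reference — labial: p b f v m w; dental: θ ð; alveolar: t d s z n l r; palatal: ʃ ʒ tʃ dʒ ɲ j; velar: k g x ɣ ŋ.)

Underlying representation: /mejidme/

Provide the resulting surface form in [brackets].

/m/ after /d/ (alveolar) → [n]

[mejidne]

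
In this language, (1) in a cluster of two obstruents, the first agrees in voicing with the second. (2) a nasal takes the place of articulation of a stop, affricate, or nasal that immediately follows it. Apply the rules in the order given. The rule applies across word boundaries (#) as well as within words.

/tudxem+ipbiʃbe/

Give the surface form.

Rule 1: /d/ before /x/ (voiceless) → [t]
Rule 1: /p/ before /b/ (voiced) → [b]
Rule 1: /ʃ/ before /b/ (voiced) → [ʒ]
After rule 1: tutxem+ibbiʒbe
Rule 2: no segment meets the rule's conditions; no change.

[tutxem+ibbiʒbe]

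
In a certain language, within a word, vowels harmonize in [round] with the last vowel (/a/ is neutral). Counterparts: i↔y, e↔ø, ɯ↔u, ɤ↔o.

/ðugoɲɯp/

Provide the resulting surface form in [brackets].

/u/ harmonizes with /ɯ/ ([-round]) → [ɯ]
/o/ harmonizes with /ɯ/ ([-round]) → [ɤ]

[ðɯgɤɲɯp]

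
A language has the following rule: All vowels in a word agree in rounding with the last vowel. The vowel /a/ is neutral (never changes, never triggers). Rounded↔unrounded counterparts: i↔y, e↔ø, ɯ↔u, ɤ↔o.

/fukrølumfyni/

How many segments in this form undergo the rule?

/u/ harmonizes with /i/ ([-round]) → [ɯ]
/ø/ harmonizes with /i/ ([-round]) → [e]
/u/ harmonizes with /i/ ([-round]) → [ɯ]
/y/ harmonizes with /i/ ([-round]) → [i]
4 segments change.

4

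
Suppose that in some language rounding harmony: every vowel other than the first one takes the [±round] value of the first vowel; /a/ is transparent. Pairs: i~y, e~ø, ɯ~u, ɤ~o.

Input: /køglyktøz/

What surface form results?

[køglyktøz]

no segment meets the rule's conditions; no change.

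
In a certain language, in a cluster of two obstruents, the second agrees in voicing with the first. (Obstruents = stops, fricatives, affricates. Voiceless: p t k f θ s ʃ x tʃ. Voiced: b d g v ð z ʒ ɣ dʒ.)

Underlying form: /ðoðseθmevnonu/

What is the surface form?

[ðoðzeθmevnonu]

/s/ after /ð/ (voiced) → [z]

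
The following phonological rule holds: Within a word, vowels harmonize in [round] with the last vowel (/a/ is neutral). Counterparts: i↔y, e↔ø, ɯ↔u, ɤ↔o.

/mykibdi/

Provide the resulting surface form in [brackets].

/y/ harmonizes with /i/ ([-round]) → [i]

[mikibdi]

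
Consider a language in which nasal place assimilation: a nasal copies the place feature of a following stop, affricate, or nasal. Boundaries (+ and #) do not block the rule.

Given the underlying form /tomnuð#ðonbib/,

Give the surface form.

[tonnuð#ðombib]

/m/ before /n/ (alveolar) → [n]
/n/ before /b/ (labial) → [m]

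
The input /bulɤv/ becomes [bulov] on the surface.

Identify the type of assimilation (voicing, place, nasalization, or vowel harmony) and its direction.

vowel harmony, progressive

/ɤ/→[o].
Vowels agree with the first vowel, so the harmony is progressive.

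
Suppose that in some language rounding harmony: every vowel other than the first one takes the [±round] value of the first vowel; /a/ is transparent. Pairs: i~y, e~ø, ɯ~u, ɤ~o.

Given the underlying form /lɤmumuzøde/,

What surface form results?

[lɤmɯmɯzede]

/u/ harmonizes with /ɤ/ ([-round]) → [ɯ]
/u/ harmonizes with /ɤ/ ([-round]) → [ɯ]
/ø/ harmonizes with /ɤ/ ([-round]) → [e]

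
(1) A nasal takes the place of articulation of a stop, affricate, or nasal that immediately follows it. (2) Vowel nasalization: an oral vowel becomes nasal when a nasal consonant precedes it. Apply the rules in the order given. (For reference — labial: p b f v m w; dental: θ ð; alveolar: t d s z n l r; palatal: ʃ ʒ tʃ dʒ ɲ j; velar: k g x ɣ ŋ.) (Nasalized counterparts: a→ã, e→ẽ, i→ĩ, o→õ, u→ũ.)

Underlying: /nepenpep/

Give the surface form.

Rule 1: /n/ before /p/ (labial) → [m]
After rule 1: nepempep
Rule 2: /e/ after nasal /n/ → [ẽ]

[nẽpempep]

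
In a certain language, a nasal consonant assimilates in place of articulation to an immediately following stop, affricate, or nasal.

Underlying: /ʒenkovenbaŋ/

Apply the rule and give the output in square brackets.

/n/ before /k/ (velar) → [ŋ]
/n/ before /b/ (labial) → [m]

[ʒeŋkovembaŋ]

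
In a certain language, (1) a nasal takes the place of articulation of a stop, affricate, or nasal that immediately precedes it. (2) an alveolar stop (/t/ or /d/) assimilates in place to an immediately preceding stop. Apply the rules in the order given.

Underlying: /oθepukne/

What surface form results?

Rule 1: /n/ after /k/ (velar) → [ŋ]
After rule 1: oθepukŋe
Rule 2: no segment meets the rule's conditions; no change.

[oθepukŋe]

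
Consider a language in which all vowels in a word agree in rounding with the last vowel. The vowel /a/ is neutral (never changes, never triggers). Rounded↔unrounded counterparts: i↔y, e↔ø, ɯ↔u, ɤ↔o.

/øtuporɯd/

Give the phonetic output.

[etɯpɤrɯd]

/ø/ harmonizes with /ɯ/ ([-round]) → [e]
/u/ harmonizes with /ɯ/ ([-round]) → [ɯ]
/o/ harmonizes with /ɯ/ ([-round]) → [ɤ]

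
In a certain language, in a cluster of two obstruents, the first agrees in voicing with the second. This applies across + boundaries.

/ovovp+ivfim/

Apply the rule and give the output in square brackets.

[ovofp+iffim]

/v/ before /p/ (voiceless) → [f]
/v/ before /f/ (voiceless) → [f]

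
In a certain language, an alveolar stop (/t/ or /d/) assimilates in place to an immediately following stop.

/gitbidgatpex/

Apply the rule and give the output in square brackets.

[gipbiggappex]

/t/ before /b/ (labial) → [p]
/d/ before /g/ (velar) → [g]
/t/ before /p/ (labial) → [p]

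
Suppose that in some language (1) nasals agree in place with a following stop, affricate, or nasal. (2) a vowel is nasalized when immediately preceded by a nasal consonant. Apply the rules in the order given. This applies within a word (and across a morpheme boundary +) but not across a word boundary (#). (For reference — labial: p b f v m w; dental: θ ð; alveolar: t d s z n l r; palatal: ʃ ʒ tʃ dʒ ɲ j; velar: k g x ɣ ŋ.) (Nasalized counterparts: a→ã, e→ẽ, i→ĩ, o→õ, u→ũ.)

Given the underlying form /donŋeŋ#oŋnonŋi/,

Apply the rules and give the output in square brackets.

Rule 1: /n/ before /ŋ/ (velar) → [ŋ]
Rule 1: /ŋ/ before /n/ (alveolar) → [n]
Rule 1: /n/ before /ŋ/ (velar) → [ŋ]
After rule 1: doŋŋeŋ#onnoŋŋi
Rule 2: /e/ after nasal /ŋ/ → [ẽ]
Rule 2: /o/ after nasal /n/ → [õ]
Rule 2: /i/ after nasal /ŋ/ → [ĩ]

[doŋŋẽŋ#onnõŋŋĩ]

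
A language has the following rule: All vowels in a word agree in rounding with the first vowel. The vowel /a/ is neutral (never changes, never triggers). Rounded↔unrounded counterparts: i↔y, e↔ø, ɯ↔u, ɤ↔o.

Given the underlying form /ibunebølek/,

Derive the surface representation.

[ibɯnebelek]

/u/ harmonizes with /i/ ([-round]) → [ɯ]
/ø/ harmonizes with /i/ ([-round]) → [e]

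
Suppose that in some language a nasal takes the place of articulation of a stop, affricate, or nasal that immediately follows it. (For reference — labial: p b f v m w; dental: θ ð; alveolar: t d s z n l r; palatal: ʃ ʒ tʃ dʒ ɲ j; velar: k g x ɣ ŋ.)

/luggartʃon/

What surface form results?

[luggartʃon]

no segment meets the rule's conditions; no change.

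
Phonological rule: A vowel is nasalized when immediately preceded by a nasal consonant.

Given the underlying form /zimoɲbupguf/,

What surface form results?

/o/ after nasal /m/ → [õ]

[zimõɲbupguf]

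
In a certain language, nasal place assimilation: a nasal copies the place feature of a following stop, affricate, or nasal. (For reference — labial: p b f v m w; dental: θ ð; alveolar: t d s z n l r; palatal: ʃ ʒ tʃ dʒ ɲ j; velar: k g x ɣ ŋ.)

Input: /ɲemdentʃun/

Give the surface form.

[ɲendeɲtʃun]

/m/ before /d/ (alveolar) → [n]
/n/ before /tʃ/ (palatal) → [ɲ]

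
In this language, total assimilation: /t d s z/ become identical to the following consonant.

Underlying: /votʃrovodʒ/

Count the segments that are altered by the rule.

0

No segment meets the rule's conditions.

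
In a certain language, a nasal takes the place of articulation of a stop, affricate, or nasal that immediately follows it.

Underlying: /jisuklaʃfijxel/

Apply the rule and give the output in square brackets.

no segment meets the rule's conditions; no change.

[jisuklaʃfijxel]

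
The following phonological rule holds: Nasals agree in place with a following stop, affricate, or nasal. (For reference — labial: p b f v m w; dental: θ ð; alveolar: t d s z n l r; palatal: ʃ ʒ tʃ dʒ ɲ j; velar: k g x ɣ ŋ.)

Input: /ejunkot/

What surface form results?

/n/ before /k/ (velar) → [ŋ]

[ejuŋkot]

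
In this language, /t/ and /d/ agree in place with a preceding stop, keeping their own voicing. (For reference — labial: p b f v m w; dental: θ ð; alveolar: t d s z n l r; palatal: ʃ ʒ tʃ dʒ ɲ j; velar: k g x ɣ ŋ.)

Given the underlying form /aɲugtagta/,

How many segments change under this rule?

/t/ after /g/ (velar) → [k]
/t/ after /g/ (velar) → [k]
2 segments change.

2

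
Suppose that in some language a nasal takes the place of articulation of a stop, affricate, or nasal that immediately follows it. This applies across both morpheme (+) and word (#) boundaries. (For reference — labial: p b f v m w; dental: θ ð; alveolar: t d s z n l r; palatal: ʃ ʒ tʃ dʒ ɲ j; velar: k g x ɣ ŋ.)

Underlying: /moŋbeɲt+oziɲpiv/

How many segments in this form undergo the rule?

3

/ŋ/ before /b/ (labial) → [m]
/ɲ/ before /t/ (alveolar) → [n]
/ɲ/ before /p/ (labial) → [m]
3 segments change.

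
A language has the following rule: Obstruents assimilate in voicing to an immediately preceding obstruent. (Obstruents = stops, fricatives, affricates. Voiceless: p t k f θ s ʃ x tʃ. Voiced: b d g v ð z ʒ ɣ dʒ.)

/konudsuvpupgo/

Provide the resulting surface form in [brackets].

[konudzuvbupko]

/s/ after /d/ (voiced) → [z]
/p/ after /v/ (voiced) → [b]
/g/ after /p/ (voiceless) → [k]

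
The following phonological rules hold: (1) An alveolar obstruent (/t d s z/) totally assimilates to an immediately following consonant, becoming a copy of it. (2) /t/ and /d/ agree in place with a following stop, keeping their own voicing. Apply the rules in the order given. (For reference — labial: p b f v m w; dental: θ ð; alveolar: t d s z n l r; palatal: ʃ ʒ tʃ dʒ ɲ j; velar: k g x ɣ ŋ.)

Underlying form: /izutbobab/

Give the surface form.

[izubbobab]

Rule 1: /t/ before /b/ → [b] (total assimilation)
After rule 1: izubbobab
Rule 2: no segment meets the rule's conditions; no change.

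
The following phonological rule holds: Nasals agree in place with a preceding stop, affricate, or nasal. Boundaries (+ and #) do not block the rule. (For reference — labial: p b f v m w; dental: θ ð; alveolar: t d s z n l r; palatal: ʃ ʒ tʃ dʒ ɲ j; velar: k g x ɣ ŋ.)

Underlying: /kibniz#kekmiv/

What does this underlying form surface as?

/n/ after /b/ (labial) → [m]
/m/ after /k/ (velar) → [ŋ]

[kibmiz#kekŋiv]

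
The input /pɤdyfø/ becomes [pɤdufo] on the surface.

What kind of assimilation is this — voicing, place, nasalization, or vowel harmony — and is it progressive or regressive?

/y/→[u] /ø/→[o].
Vowels agree with the first vowel, so the harmony is progressive.

vowel harmony, progressive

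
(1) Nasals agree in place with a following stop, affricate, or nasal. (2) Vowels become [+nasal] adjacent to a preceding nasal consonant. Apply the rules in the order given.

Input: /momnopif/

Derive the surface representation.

[mõnnõpif]

Rule 1: /m/ before /n/ (alveolar) → [n]
After rule 1: monnopif
Rule 2: /o/ after nasal /m/ → [õ]
Rule 2: /o/ after nasal /n/ → [õ]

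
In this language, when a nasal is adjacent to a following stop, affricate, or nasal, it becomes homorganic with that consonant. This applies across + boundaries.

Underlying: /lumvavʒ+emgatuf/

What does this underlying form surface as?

/m/ before /g/ (velar) → [ŋ]

[lumvavʒ+eŋgatuf]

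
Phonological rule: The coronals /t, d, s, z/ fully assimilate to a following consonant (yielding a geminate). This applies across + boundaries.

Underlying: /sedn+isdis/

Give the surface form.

[senn+iddis]

/d/ before /n/ → [n] (total assimilation)
/s/ before /d/ → [d] (total assimilation)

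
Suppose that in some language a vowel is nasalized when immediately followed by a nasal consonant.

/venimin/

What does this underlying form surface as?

[vẽnĩmĩn]

/e/ before nasal /n/ → [ẽ]
/i/ before nasal /m/ → [ĩ]
/i/ before nasal /n/ → [ĩ]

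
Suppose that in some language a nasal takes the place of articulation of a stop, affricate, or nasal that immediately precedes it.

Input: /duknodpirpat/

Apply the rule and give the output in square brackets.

/n/ after /k/ (velar) → [ŋ]

[dukŋodpirpat]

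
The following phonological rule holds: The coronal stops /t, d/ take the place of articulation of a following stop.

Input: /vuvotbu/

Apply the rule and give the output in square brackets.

[vuvopbu]

/t/ before /b/ (labial) → [p]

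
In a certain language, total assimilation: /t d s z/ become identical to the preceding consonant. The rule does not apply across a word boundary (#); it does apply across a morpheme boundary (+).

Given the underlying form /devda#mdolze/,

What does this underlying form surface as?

[devva#mmolle]

/d/ after /v/ → [v] (total assimilation)
/d/ after /m/ → [m] (total assimilation)
/z/ after /l/ → [l] (total assimilation)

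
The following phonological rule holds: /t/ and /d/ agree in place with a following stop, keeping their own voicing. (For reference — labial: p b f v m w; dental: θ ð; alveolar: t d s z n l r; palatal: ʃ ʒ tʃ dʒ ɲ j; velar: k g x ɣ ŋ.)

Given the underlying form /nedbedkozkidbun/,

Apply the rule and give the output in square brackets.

[nebbegkozkibbun]

/d/ before /b/ (labial) → [b]
/d/ before /k/ (velar) → [g]
/d/ before /b/ (labial) → [b]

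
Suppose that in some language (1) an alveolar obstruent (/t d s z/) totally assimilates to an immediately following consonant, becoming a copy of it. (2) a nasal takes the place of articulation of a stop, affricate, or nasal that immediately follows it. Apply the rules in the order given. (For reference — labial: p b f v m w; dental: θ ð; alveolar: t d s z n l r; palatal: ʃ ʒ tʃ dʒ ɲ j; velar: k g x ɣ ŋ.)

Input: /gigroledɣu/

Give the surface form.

Rule 1: /d/ before /ɣ/ → [ɣ] (total assimilation)
After rule 1: gigroleɣɣu
Rule 2: no segment meets the rule's conditions; no change.

[gigroleɣɣu]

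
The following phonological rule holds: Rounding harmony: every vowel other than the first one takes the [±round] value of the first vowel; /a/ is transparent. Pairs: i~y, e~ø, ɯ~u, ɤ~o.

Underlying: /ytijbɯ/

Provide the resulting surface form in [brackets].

[ytyjbu]

/i/ harmonizes with /y/ ([+round]) → [y]
/ɯ/ harmonizes with /y/ ([+round]) → [u]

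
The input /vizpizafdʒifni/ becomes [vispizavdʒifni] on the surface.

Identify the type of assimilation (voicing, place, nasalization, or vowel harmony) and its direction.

/z/→[s] /f/→[v].
Each target copies a feature from the following segment, so the direction is regressive.

voicing assimilation, regressive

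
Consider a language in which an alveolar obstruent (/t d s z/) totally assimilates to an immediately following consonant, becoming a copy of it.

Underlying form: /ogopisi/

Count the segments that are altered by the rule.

No segment meets the rule's conditions.

0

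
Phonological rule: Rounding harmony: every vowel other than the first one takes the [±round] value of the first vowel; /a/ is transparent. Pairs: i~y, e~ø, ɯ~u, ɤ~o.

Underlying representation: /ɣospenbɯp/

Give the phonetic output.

/e/ harmonizes with /o/ ([+round]) → [ø]
/ɯ/ harmonizes with /o/ ([+round]) → [u]

[ɣospønbup]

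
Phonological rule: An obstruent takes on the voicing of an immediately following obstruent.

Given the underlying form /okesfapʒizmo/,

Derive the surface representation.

[okesfabʒizmo]

/p/ before /ʒ/ (voiced) → [b]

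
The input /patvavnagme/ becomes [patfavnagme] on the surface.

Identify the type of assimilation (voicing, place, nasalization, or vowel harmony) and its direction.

voicing assimilation, progressive

/v/→[f].
Each target copies a feature from the preceding segment, so the direction is progressive.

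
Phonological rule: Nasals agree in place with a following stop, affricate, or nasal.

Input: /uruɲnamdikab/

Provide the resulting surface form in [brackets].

/ɲ/ before /n/ (alveolar) → [n]
/m/ before /d/ (alveolar) → [n]

[urunnandikab]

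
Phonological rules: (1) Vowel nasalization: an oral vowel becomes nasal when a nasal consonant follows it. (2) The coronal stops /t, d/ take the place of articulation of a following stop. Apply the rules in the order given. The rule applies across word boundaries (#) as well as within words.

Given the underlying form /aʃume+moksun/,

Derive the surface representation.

Rule 1: /u/ before nasal /m/ → [ũ]
Rule 1: /e/ before nasal /m/ → [ẽ]
Rule 1: /u/ before nasal /n/ → [ũ]
After rule 1: aʃũmẽ+moksũn
Rule 2: no segment meets the rule's conditions; no change.

[aʃũmẽ+moksũn]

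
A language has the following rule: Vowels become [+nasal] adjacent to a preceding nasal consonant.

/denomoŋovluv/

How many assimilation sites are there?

/o/ after nasal /n/ → [õ]
/o/ after nasal /m/ → [õ]
/o/ after nasal /ŋ/ → [õ]
3 segments change.

3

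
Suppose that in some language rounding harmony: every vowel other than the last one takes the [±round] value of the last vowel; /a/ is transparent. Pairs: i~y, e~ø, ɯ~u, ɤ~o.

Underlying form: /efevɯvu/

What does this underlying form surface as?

[øføvuvu]

/e/ harmonizes with /u/ ([+round]) → [ø]
/e/ harmonizes with /u/ ([+round]) → [ø]
/ɯ/ harmonizes with /u/ ([+round]) → [u]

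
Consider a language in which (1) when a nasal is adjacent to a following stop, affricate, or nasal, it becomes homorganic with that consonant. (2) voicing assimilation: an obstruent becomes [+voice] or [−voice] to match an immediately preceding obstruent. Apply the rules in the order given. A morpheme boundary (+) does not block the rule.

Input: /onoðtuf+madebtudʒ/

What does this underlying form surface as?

[onoðduf+madebdudʒ]

Rule 1: no segment meets the rule's conditions; no change.
After rule 1: onoðtuf+madebtudʒ
Rule 2: /t/ after /ð/ (voiced) → [d]
Rule 2: /t/ after /b/ (voiced) → [d]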